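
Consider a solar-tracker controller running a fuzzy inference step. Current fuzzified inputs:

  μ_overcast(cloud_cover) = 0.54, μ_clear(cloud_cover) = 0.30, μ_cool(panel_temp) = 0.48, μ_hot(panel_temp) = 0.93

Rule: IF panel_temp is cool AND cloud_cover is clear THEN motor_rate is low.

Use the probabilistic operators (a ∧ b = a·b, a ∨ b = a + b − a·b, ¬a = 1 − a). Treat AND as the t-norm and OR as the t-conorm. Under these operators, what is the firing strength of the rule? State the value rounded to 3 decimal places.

firing strength: cool=0.48, clear=0.30; AND[a·b] → w = 0.1440

0.144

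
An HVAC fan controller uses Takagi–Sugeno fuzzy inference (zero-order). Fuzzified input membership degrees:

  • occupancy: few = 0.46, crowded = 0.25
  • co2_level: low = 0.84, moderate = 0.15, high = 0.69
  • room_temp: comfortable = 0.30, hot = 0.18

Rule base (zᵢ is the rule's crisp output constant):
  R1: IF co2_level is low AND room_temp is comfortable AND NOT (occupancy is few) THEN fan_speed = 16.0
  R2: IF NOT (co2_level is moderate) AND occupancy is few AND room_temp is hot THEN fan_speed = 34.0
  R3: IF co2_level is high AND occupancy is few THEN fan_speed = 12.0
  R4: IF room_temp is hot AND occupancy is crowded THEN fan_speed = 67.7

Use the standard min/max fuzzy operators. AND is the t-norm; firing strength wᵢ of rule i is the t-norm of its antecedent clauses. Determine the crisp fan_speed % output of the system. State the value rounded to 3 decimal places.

25.559

R1 (z=16.0): low=0.84, comfortable=0.30, ¬few=1−0.46=0.54; AND[min(a, b)] → w = 0.30
R2 (z=34.0): ¬moderate=1−0.15=0.85, few=0.46, hot=0.18; AND[min(a, b)] → w = 0.18
R3 (z=12.0): high=0.69, few=0.46; AND[min(a, b)] → w = 0.46
R4 (z=67.7): hot=0.18, crowded=0.25; AND[min(a, b)] → w = 0.18
Weighted average = (0.30·16.0 + 0.18·34.0 + 0.46·12.0 + 0.18·67.7) / (0.30 + 0.18 + 0.46 + 0.18)
  = 28.6260 / 1.1200 = 25.559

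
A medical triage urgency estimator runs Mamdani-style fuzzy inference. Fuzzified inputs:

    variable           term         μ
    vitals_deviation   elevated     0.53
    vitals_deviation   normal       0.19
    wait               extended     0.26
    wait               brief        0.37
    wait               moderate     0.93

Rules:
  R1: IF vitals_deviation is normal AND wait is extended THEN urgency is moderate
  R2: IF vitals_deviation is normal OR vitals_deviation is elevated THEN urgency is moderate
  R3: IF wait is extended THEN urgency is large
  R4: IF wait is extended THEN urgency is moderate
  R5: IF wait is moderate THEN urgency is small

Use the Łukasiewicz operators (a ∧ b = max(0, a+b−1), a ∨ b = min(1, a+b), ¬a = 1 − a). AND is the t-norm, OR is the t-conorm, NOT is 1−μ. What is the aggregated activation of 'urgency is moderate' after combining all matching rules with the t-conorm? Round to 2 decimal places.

0.98

R1: normal=0.19, extended=0.26; AND[max(0, a+b−1)] → w = 0.00
R2: normal=0.19, elevated=0.53; OR[min(1, a+b)] → w = 0.72
R3: extended=0.26 → w = 0.26
R4: extended=0.26 → w = 0.26
R5: moderate=0.93 → w = 0.93
Rules with consequent 'moderate': {R1, R2, R4} → strengths 0.00, 0.72, 0.26
Aggregate via t-conorm [min(1, a+b)]: 0.98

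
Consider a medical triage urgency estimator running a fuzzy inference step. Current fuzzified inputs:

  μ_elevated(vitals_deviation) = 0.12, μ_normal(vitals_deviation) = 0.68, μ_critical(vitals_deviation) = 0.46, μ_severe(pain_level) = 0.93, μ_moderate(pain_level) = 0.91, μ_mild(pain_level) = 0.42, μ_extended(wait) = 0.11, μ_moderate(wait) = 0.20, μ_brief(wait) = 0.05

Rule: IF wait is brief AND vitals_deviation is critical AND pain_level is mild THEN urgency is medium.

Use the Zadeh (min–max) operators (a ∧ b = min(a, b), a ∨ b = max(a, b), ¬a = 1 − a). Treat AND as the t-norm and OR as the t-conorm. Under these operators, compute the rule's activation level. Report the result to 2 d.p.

firing strength: brief=0.05, critical=0.46, mild=0.42; AND[min(a, b)] → w = 0.05

0.05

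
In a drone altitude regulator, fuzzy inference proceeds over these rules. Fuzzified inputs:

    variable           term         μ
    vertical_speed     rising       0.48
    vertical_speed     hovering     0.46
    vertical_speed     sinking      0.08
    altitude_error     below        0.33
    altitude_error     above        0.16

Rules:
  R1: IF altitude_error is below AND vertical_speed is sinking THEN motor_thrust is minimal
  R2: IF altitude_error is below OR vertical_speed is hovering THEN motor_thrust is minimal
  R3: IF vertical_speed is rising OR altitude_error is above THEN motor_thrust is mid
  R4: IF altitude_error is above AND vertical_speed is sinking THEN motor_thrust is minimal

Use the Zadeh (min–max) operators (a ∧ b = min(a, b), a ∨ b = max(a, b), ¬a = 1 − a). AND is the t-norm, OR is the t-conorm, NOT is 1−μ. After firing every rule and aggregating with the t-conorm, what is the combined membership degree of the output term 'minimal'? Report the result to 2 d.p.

0.46

R1: below=0.33, sinking=0.08; AND[min(a, b)] → w = 0.08
R2: below=0.33, hovering=0.46; OR[max(a, b)] → w = 0.46
R3: rising=0.48, above=0.16; OR[max(a, b)] → w = 0.48
R4: above=0.16, sinking=0.08; AND[min(a, b)] → w = 0.08
Rules with consequent 'minimal': {R1, R2, R4} → strengths 0.08, 0.46, 0.08
Aggregate via t-conorm [max(a, b)]: 0.46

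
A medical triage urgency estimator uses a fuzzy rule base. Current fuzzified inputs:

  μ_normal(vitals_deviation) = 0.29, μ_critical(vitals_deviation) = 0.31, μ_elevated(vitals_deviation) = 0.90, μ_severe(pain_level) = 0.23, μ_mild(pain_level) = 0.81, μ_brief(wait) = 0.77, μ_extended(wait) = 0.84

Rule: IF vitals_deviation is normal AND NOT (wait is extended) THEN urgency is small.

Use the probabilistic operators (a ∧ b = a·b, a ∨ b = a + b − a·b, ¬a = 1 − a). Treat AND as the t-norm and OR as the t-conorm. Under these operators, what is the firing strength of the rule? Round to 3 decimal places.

0.046

firing strength: normal=0.29, ¬extended=1−0.84=0.16; AND[a·b] → w = 0.0464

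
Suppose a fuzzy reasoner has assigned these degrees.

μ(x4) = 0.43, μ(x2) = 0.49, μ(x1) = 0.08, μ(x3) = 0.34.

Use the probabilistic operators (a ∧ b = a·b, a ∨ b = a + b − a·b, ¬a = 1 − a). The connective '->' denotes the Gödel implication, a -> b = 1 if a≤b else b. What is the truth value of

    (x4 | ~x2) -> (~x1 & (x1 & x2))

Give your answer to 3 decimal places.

~x2 = 1 − 0.4900 = 0.5100
x4 | ~x2 = a + b − a·b on (0.4300, 0.5100) = 0.7207
~x1 = 1 − 0.0800 = 0.9200
x1 & x2 = a·b on (0.0800, 0.4900) = 0.0392
~x1 & (x1 & x2) = a·b on (0.9200, 0.0392) = 0.0361
(x4 | ~x2) -> (~x1 & (x1 & x2))  [Gödel: 1 if a≤b else b] with a=0.7207, b=0.0361 → 0.0361

0.036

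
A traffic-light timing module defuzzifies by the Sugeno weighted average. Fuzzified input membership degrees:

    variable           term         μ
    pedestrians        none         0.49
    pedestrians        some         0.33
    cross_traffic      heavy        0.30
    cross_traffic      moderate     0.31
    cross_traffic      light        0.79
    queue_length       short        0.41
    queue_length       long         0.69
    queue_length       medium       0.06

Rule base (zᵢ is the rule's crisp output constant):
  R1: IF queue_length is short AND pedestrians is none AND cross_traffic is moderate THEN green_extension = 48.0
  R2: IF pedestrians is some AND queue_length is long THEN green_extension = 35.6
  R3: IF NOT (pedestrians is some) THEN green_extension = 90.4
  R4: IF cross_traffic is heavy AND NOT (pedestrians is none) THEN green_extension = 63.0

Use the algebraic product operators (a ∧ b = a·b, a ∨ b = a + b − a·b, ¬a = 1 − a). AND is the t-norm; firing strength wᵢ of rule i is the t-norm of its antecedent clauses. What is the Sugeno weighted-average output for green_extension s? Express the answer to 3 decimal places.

R1 (z=48.0): short=0.41, none=0.49, moderate=0.31; AND[a·b] → w = 0.0623
R2 (z=35.6): some=0.33, long=0.69; AND[a·b] → w = 0.2277
R3 (z=90.4): ¬some=1−0.33=0.67 → w = 0.6700
R4 (z=63.0): heavy=0.30, ¬none=1−0.49=0.51; AND[a·b] → w = 0.1530
Weighted average = (0.0623·48.0 + 0.2277·35.6 + 0.6700·90.4 + 0.1530·63.0) / (0.0623 + 0.2277 + 0.6700 + 0.1530)
  = 81.3025 / 1.1130 = 73.049

73.049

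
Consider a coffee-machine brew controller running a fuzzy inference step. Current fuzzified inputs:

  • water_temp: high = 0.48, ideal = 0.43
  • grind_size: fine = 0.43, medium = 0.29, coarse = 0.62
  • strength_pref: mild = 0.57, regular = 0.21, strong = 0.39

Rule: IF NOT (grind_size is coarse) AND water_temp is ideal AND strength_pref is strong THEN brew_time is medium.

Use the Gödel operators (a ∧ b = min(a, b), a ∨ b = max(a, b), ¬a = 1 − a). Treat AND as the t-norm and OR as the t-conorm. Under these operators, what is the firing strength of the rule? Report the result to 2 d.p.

0.38

firing strength: ¬coarse=1−0.62=0.38, ideal=0.43, strong=0.39; AND[min(a, b)] → w = 0.38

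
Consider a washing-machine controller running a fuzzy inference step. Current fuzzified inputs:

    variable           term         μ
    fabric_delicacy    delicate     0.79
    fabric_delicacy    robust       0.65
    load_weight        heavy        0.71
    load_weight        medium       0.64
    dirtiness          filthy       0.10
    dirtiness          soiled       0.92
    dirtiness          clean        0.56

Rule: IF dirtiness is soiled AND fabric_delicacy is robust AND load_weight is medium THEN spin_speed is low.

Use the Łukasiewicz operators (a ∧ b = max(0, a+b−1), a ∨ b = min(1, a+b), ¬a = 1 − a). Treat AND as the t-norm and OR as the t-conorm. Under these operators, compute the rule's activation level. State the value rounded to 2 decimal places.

0.21

firing strength: soiled=0.92, robust=0.65, medium=0.64; AND[max(0, a+b−1)] → w = 0.21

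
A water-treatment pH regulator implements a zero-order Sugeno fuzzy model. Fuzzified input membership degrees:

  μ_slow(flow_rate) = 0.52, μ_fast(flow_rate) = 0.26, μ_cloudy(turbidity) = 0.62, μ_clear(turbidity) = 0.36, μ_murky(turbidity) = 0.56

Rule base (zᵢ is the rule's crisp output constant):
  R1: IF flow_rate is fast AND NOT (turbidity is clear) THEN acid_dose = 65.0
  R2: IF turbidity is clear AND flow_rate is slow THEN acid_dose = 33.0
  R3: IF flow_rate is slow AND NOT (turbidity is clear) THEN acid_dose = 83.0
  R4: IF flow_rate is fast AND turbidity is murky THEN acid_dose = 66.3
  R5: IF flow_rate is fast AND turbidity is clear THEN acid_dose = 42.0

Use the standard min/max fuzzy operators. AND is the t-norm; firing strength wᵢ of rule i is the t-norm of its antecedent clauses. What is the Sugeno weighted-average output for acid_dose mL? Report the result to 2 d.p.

60.30

R1 (z=65.0): fast=0.26, ¬clear=1−0.36=0.64; AND[min(a, b)] → w = 0.26
R2 (z=33.0): clear=0.36, slow=0.52; AND[min(a, b)] → w = 0.36
R3 (z=83.0): slow=0.52, ¬clear=1−0.36=0.64; AND[min(a, b)] → w = 0.52
R4 (z=66.3): fast=0.26, murky=0.56; AND[min(a, b)] → w = 0.26
R5 (z=42.0): fast=0.26, clear=0.36; AND[min(a, b)] → w = 0.26
Weighted average = (0.26·65.0 + 0.36·33.0 + 0.52·83.0 + 0.26·66.3 + 0.26·42.0) / (0.26 + 0.36 + 0.52 + 0.26 + 0.26)
  = 100.0980 / 1.6600 = 60.30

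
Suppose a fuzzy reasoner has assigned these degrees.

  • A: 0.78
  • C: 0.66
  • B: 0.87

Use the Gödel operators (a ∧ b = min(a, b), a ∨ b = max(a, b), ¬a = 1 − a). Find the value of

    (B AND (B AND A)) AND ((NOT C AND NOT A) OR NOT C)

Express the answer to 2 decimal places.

0.34

B AND A = min(a, b) on (0.87, 0.78) = 0.78
B AND (B AND A) = min(a, b) on (0.87, 0.78) = 0.78
NOT C = 1 − 0.66 = 0.34
NOT A = 1 − 0.78 = 0.22
NOT C AND NOT A = min(a, b) on (0.34, 0.22) = 0.22
NOT C = 1 − 0.66 = 0.34
(NOT C AND NOT A) OR NOT C = max(a, b) on (0.22, 0.34) = 0.34
(B AND (B AND A)) AND ((NOT C AND NOT A) OR NOT C) = min(a, b) on (0.78, 0.34) = 0.34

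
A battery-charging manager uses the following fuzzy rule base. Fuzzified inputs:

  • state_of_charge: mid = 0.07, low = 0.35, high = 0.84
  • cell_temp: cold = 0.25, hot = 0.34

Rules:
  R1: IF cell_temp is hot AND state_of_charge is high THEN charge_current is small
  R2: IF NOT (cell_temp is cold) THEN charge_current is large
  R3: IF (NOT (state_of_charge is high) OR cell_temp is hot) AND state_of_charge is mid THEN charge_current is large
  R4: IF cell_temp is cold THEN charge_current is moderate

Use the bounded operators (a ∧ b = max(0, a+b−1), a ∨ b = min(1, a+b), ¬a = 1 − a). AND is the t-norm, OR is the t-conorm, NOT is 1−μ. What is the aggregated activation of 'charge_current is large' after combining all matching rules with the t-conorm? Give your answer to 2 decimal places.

R1: hot=0.34, high=0.84; AND[max(0, a+b−1)] → w = 0.18
R2: ¬cold=1−0.25=0.75 → w = 0.75
R3: (¬high=1−0.84=0.16 OR hot=0.34) = 0.50; AND[max(0, a+b−1)] with mid=0.07 → w = 0.00
R4: cold=0.25 → w = 0.25
Rules with consequent 'large': {R2, R3} → strengths 0.75, 0.00
Aggregate via t-conorm [min(1, a+b)]: 0.75

0.75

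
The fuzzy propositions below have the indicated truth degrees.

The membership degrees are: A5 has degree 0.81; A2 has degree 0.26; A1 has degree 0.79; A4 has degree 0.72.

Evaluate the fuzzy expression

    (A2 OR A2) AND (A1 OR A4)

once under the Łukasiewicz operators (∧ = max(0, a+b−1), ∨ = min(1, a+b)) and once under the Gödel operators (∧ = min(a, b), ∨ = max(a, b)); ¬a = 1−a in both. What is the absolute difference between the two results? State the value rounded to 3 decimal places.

Under Łukasiewicz:
  A2 OR A2 = min(1, a+b) on (0.26, 0.26) = 0.52
  A1 OR A4 = min(1, a+b) on (0.79, 0.72) = 1.00
  (A2 OR A2) AND (A1 OR A4) = max(0, a+b−1) on (0.52, 1.00) = 0.52
  → value = 0.5200
Under Gödel:
  A2 OR A2 = max(a, b) on (0.26, 0.26) = 0.26
  A1 OR A4 = max(a, b) on (0.79, 0.72) = 0.79
  (A2 OR A2) AND (A1 OR A4) = min(a, b) on (0.26, 0.79) = 0.26
  → value = 0.2600
|0.5200 − 0.2600| = 0.260

0.260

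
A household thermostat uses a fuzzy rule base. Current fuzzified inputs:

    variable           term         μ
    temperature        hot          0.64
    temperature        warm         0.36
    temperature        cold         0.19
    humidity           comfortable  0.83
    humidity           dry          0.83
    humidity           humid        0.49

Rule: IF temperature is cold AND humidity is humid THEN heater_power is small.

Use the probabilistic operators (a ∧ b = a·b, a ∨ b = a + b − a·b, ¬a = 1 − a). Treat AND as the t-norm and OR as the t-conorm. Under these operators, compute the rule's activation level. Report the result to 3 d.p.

firing strength: cold=0.19, humid=0.49; AND[a·b] → w = 0.0931

0.093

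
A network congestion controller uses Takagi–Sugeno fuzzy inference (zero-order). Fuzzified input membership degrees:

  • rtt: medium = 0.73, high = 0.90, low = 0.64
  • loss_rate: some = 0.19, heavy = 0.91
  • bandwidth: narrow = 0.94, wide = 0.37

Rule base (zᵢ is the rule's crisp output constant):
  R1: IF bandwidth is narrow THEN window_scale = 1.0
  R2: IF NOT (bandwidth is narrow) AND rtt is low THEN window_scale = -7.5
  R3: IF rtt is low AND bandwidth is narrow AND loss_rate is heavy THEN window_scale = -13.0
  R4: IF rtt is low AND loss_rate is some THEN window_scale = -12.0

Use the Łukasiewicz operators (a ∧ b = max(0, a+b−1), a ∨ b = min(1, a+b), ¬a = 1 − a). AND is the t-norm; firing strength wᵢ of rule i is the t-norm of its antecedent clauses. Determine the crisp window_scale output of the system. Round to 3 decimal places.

-3.797

R1 (z=1.0): narrow=0.94 → w = 0.94
R2 (z=-7.5): ¬narrow=1−0.94=0.06, low=0.64; AND[max(0, a+b−1)] → w = 0.00
R3 (z=-13.0): low=0.64, narrow=0.94, heavy=0.91; AND[max(0, a+b−1)] → w = 0.49
R4 (z=-12.0): low=0.64, some=0.19; AND[max(0, a+b−1)] → w = 0.00
Weighted average = (0.94·1.0 + 0.00·-7.5 + 0.49·-13.0 + 0.00·-12.0) / (0.94 + 0.00 + 0.49 + 0.00)
  = -5.4300 / 1.4300 = -3.797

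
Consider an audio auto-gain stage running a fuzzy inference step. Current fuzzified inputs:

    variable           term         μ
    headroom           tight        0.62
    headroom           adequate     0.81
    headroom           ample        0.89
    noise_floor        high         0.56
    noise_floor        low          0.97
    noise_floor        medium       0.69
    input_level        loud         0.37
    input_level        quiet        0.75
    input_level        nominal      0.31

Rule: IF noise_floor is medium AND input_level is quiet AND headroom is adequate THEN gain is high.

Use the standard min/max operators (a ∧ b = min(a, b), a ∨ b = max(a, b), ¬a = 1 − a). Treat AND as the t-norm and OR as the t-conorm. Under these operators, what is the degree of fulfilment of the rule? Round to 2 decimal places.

firing strength: medium=0.69, quiet=0.75, adequate=0.81; AND[min(a, b)] → w = 0.69

0.69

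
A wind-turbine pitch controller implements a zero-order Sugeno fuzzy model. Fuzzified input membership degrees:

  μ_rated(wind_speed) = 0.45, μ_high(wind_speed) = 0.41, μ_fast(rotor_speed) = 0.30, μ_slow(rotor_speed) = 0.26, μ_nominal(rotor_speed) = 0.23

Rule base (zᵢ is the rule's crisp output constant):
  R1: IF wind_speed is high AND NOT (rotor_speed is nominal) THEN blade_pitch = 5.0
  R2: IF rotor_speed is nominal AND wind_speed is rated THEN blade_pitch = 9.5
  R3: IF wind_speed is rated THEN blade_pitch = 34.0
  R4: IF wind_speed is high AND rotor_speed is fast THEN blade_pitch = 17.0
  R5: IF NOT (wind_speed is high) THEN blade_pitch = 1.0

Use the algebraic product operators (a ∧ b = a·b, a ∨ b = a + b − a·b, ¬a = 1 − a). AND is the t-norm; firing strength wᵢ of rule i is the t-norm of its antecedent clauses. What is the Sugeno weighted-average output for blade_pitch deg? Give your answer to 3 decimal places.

12.984

R1 (z=5.0): high=0.41, ¬nominal=1−0.23=0.77; AND[a·b] → w = 0.3157
R2 (z=9.5): nominal=0.23, rated=0.45; AND[a·b] → w = 0.1035
R3 (z=34.0): rated=0.45 → w = 0.4500
R4 (z=17.0): high=0.41, fast=0.30; AND[a·b] → w = 0.1230
R5 (z=1.0): ¬high=1−0.41=0.59 → w = 0.5900
Weighted average = (0.3157·5.0 + 0.1035·9.5 + 0.4500·34.0 + 0.1230·17.0 + 0.5900·1.0) / (0.3157 + 0.1035 + 0.4500 + 0.1230 + 0.5900)
  = 20.5428 / 1.5822 = 12.984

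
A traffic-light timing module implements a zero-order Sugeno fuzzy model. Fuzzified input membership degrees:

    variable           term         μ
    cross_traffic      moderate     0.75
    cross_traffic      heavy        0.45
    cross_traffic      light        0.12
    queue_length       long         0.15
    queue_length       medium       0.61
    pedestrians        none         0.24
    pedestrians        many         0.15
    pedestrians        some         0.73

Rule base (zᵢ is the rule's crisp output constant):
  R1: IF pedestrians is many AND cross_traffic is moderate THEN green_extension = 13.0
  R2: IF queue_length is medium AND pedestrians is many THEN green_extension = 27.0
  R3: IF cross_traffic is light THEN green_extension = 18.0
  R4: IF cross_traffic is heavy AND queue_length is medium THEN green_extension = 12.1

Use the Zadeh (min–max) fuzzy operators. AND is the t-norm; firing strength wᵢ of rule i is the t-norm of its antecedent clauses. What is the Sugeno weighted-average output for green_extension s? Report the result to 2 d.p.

15.64

R1 (z=13.0): many=0.15, moderate=0.75; AND[min(a, b)] → w = 0.15
R2 (z=27.0): medium=0.61, many=0.15; AND[min(a, b)] → w = 0.15
R3 (z=18.0): light=0.12 → w = 0.12
R4 (z=12.1): heavy=0.45, medium=0.61; AND[min(a, b)] → w = 0.45
Weighted average = (0.15·13.0 + 0.15·27.0 + 0.12·18.0 + 0.45·12.1) / (0.15 + 0.15 + 0.12 + 0.45)
  = 13.6050 / 0.8700 = 15.64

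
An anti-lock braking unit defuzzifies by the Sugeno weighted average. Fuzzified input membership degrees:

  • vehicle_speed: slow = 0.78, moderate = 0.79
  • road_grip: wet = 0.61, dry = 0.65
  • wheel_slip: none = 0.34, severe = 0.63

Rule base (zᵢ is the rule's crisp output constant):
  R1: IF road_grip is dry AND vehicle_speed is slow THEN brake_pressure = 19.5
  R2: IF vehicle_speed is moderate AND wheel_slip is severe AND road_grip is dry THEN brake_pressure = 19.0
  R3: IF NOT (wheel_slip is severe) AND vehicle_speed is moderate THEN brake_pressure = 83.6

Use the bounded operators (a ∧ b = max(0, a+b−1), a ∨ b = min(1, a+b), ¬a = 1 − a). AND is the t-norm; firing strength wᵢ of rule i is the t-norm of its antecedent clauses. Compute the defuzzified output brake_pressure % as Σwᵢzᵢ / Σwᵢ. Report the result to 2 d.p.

R1 (z=19.5): dry=0.65, slow=0.78; AND[max(0, a+b−1)] → w = 0.43
R2 (z=19.0): moderate=0.79, severe=0.63, dry=0.65; AND[max(0, a+b−1)] → w = 0.07
R3 (z=83.6): ¬severe=1−0.63=0.37, moderate=0.79; AND[max(0, a+b−1)] → w = 0.16
Weighted average = (0.43·19.5 + 0.07·19.0 + 0.16·83.6) / (0.43 + 0.07 + 0.16)
  = 23.0910 / 0.6600 = 34.99

34.99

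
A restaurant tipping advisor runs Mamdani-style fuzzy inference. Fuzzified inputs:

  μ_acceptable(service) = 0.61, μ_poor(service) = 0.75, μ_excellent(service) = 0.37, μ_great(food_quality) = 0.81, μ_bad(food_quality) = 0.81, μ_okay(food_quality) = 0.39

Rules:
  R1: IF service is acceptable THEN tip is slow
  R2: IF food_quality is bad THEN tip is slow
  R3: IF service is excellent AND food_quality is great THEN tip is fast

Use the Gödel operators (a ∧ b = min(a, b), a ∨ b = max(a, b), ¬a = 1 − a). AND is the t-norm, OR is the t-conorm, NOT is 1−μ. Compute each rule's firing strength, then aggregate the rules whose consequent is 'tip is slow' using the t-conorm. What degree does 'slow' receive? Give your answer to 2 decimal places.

R1: acceptable=0.61 → w = 0.61
R2: bad=0.81 → w = 0.81
R3: excellent=0.37, great=0.81; AND[min(a, b)] → w = 0.37
Rules with consequent 'slow': {R1, R2} → strengths 0.61, 0.81
Aggregate via t-conorm [max(a, b)]: 0.81

0.81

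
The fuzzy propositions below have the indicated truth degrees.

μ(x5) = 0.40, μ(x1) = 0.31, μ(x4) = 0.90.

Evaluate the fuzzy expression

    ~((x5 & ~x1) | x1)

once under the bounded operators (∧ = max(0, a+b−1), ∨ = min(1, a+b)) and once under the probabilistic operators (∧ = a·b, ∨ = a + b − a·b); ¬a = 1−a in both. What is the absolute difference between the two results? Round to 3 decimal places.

Under bounded:
  ~x1 = 1 − 0.31 = 0.69
  x5 & ~x1 = max(0, a+b−1) on (0.40, 0.69) = 0.09
  (x5 & ~x1) | x1 = min(1, a+b) on (0.09, 0.31) = 0.40
  ~((x5 & ~x1) | x1) = 1 − 0.40 = 0.60
  → value = 0.6000
Under probabilistic:
  ~x1 = 1 − 0.3100 = 0.6900
  x5 & ~x1 = a·b on (0.4000, 0.6900) = 0.2760
  (x5 & ~x1) | x1 = a + b − a·b on (0.2760, 0.3100) = 0.5004
  ~((x5 & ~x1) | x1) = 1 − 0.5004 = 0.4996
  → value = 0.4996
|0.6000 − 0.4996| = 0.100

0.100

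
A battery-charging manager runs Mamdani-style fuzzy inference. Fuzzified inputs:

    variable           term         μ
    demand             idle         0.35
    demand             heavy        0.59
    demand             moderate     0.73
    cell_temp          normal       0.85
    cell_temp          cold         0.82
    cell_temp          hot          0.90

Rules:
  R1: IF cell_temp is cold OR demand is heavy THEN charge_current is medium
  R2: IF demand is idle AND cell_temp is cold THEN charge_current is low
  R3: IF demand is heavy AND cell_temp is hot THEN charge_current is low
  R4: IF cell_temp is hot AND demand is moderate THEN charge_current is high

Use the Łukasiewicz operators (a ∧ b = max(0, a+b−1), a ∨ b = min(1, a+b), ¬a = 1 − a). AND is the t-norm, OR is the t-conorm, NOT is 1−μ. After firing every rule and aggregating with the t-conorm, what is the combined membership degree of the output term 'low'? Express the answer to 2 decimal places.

0.66

R1: cold=0.82, heavy=0.59; OR[min(1, a+b)] → w = 1.00
R2: idle=0.35, cold=0.82; AND[max(0, a+b−1)] → w = 0.17
R3: heavy=0.59, hot=0.90; AND[max(0, a+b−1)] → w = 0.49
R4: hot=0.90, moderate=0.73; AND[max(0, a+b−1)] → w = 0.63
Rules with consequent 'low': {R2, R3} → strengths 0.17, 0.49
Aggregate via t-conorm [min(1, a+b)]: 0.66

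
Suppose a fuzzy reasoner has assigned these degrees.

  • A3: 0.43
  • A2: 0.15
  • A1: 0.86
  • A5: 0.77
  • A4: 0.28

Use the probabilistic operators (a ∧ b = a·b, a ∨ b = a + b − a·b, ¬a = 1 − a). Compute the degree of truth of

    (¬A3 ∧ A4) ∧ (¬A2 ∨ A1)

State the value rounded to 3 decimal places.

¬A3 = 1 − 0.4300 = 0.5700
¬A3 ∧ A4 = a·b on (0.5700, 0.2800) = 0.1596
¬A2 = 1 − 0.1500 = 0.8500
¬A2 ∨ A1 = a + b − a·b on (0.8500, 0.8600) = 0.9790
(¬A3 ∧ A4) ∧ (¬A2 ∨ A1) = a·b on (0.1596, 0.9790) = 0.1562

0.156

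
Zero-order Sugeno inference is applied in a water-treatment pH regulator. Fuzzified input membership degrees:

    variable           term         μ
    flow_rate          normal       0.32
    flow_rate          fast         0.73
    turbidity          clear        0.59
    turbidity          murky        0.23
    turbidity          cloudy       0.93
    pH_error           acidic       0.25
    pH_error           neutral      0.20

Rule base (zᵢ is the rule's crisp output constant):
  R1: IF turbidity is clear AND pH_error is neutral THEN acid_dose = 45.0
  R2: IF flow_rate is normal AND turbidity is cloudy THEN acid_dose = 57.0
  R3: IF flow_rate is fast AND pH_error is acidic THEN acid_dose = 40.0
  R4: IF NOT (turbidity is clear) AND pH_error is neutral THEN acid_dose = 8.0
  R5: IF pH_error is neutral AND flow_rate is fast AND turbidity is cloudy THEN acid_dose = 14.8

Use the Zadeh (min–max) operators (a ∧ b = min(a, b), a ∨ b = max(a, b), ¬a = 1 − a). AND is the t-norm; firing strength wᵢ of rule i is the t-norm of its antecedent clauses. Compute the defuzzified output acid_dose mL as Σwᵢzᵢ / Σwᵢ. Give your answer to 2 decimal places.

R1 (z=45.0): clear=0.59, neutral=0.20; AND[min(a, b)] → w = 0.20
R2 (z=57.0): normal=0.32, cloudy=0.93; AND[min(a, b)] → w = 0.32
R3 (z=40.0): fast=0.73, acidic=0.25; AND[min(a, b)] → w = 0.25
R4 (z=8.0): ¬clear=1−0.59=0.41, neutral=0.20; AND[min(a, b)] → w = 0.20
R5 (z=14.8): neutral=0.20, fast=0.73, cloudy=0.93; AND[min(a, b)] → w = 0.20
Weighted average = (0.20·45.0 + 0.32·57.0 + 0.25·40.0 + 0.20·8.0 + 0.20·14.8) / (0.20 + 0.32 + 0.25 + 0.20 + 0.20)
  = 41.8000 / 1.1700 = 35.73

35.73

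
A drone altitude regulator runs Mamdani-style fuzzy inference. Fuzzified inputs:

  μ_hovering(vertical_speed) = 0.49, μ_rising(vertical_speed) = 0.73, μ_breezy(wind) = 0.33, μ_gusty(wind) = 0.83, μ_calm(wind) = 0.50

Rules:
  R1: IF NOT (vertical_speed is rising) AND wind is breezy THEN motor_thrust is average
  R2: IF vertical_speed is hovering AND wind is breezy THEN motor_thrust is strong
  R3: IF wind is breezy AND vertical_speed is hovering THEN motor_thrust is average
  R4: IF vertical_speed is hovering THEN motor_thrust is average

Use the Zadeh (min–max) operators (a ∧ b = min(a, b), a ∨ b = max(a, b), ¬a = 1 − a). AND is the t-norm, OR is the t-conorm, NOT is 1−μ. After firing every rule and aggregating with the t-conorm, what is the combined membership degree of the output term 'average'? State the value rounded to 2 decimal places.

0.49

R1: ¬rising=1−0.73=0.27, breezy=0.33; AND[min(a, b)] → w = 0.27
R2: hovering=0.49, breezy=0.33; AND[min(a, b)] → w = 0.33
R3: breezy=0.33, hovering=0.49; AND[min(a, b)] → w = 0.33
R4: hovering=0.49 → w = 0.49
Rules with consequent 'average': {R1, R3, R4} → strengths 0.27, 0.33, 0.49
Aggregate via t-conorm [max(a, b)]: 0.49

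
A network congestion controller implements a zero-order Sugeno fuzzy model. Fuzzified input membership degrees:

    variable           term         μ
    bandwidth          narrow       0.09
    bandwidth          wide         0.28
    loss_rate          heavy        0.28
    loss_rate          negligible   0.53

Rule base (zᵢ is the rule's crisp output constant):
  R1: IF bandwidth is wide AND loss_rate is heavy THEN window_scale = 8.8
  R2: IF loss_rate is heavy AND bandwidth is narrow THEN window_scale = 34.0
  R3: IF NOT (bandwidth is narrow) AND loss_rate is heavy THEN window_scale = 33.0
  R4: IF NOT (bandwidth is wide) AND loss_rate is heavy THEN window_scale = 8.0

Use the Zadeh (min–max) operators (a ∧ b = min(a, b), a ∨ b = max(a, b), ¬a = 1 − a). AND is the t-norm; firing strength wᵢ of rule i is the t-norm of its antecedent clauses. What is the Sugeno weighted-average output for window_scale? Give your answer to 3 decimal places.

18.284

R1 (z=8.8): wide=0.28, heavy=0.28; AND[min(a, b)] → w = 0.28
R2 (z=34.0): heavy=0.28, narrow=0.09; AND[min(a, b)] → w = 0.09
R3 (z=33.0): ¬narrow=1−0.09=0.91, heavy=0.28; AND[min(a, b)] → w = 0.28
R4 (z=8.0): ¬wide=1−0.28=0.72, heavy=0.28; AND[min(a, b)] → w = 0.28
Weighted average = (0.28·8.8 + 0.09·34.0 + 0.28·33.0 + 0.28·8.0) / (0.28 + 0.09 + 0.28 + 0.28)
  = 17.0040 / 0.9300 = 18.284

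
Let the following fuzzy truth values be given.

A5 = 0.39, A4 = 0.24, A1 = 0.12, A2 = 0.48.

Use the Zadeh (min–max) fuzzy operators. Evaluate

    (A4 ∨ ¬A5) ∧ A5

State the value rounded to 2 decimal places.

0.39

¬A5 = 1 − 0.39 = 0.61
A4 ∨ ¬A5 = max(a, b) on (0.24, 0.61) = 0.61
(A4 ∨ ¬A5) ∧ A5 = min(a, b) on (0.61, 0.39) = 0.39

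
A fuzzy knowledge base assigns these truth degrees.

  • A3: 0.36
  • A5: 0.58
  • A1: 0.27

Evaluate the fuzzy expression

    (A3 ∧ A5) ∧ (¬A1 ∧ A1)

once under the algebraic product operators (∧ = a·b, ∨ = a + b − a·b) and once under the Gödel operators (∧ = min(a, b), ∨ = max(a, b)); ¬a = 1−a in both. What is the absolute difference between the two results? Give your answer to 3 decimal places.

0.229

Under algebraic product:
  A3 ∧ A5 = a·b on (0.3600, 0.5800) = 0.2088
  ¬A1 = 1 − 0.2700 = 0.7300
  ¬A1 ∧ A1 = a·b on (0.7300, 0.2700) = 0.1971
  (A3 ∧ A5) ∧ (¬A1 ∧ A1) = a·b on (0.2088, 0.1971) = 0.0412
  → value = 0.0412
Under Gödel:
  A3 ∧ A5 = min(a, b) on (0.36, 0.58) = 0.36
  ¬A1 = 1 − 0.27 = 0.73
  ¬A1 ∧ A1 = min(a, b) on (0.73, 0.27) = 0.27
  (A3 ∧ A5) ∧ (¬A1 ∧ A1) = min(a, b) on (0.36, 0.27) = 0.27
  → value = 0.2700
|0.0412 − 0.2700| = 0.229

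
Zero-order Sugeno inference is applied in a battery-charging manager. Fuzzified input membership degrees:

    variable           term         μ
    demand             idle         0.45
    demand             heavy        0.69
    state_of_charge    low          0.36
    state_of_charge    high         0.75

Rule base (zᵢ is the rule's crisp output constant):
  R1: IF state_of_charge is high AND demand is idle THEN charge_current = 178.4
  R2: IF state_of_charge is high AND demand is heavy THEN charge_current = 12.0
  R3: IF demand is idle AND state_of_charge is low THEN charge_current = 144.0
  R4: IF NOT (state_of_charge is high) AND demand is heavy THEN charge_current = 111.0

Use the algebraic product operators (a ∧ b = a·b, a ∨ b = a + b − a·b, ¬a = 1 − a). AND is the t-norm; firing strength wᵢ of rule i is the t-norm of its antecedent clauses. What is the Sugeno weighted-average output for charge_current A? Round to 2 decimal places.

91.55

R1 (z=178.4): high=0.75, idle=0.45; AND[a·b] → w = 0.3375
R2 (z=12.0): high=0.75, heavy=0.69; AND[a·b] → w = 0.5175
R3 (z=144.0): idle=0.45, low=0.36; AND[a·b] → w = 0.1620
R4 (z=111.0): ¬high=1−0.75=0.25, heavy=0.69; AND[a·b] → w = 0.1725
Weighted average = (0.3375·178.4 + 0.5175·12.0 + 0.1620·144.0 + 0.1725·111.0) / (0.3375 + 0.5175 + 0.1620 + 0.1725)
  = 108.8955 / 1.1895 = 91.55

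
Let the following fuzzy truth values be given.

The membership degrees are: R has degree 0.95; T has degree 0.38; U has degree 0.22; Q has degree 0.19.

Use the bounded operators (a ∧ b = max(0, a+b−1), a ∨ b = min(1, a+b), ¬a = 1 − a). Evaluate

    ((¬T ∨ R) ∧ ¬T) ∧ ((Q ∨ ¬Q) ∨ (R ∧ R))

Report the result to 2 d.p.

0.62

¬T = 1 − 0.38 = 0.62
¬T ∨ R = min(1, a+b) on (0.62, 0.95) = 1.00
¬T = 1 − 0.38 = 0.62
(¬T ∨ R) ∧ ¬T = max(0, a+b−1) on (1.00, 0.62) = 0.62
¬Q = 1 − 0.19 = 0.81
Q ∨ ¬Q = min(1, a+b) on (0.19, 0.81) = 1.00
R ∧ R = max(0, a+b−1) on (0.95, 0.95) = 0.90
(Q ∨ ¬Q) ∨ (R ∧ R) = min(1, a+b) on (1.00, 0.90) = 1.00
((¬T ∨ R) ∧ ¬T) ∧ ((Q ∨ ¬Q) ∨ (R ∧ R)) = max(0, a+b−1) on (0.62, 1.00) = 0.62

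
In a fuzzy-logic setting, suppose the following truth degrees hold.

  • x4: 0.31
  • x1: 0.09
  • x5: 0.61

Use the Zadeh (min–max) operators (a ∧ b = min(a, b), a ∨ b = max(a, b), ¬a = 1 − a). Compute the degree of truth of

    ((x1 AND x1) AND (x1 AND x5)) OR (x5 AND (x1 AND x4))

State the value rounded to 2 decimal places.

0.09

x1 AND x1 = min(a, b) on (0.09, 0.09) = 0.09
x1 AND x5 = min(a, b) on (0.09, 0.61) = 0.09
(x1 AND x1) AND (x1 AND x5) = min(a, b) on (0.09, 0.09) = 0.09
x1 AND x4 = min(a, b) on (0.09, 0.31) = 0.09
x5 AND (x1 AND x4) = min(a, b) on (0.61, 0.09) = 0.09
((x1 AND x1) AND (x1 AND x5)) OR (x5 AND (x1 AND x4)) = max(a, b) on (0.09, 0.09) = 0.09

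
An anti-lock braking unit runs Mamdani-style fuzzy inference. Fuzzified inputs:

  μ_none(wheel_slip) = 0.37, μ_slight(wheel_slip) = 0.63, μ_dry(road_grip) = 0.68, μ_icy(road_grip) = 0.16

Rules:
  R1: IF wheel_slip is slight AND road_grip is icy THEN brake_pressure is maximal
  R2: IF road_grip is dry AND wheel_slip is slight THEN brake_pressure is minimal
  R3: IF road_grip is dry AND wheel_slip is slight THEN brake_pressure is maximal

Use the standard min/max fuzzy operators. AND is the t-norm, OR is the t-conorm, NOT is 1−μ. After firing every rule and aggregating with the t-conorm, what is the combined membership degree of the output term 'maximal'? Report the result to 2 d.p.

0.63

R1: slight=0.63, icy=0.16; AND[min(a, b)] → w = 0.16
R2: dry=0.68, slight=0.63; AND[min(a, b)] → w = 0.63
R3: dry=0.68, slight=0.63; AND[min(a, b)] → w = 0.63
Rules with consequent 'maximal': {R1, R3} → strengths 0.16, 0.63
Aggregate via t-conorm [max(a, b)]: 0.63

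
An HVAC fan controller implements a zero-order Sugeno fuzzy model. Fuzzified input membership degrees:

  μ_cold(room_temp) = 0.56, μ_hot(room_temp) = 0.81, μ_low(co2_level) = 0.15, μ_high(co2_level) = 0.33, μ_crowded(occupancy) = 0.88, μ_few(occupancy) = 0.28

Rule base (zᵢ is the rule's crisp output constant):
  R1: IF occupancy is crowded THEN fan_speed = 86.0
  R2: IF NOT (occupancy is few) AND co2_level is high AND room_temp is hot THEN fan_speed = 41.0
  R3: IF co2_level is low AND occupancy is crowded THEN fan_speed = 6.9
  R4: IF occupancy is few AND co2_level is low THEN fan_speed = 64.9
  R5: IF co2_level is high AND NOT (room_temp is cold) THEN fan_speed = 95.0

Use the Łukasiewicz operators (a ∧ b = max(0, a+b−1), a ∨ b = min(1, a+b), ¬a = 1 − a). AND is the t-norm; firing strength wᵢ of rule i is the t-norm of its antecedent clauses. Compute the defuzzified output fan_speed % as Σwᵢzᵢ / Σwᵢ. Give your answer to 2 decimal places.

R1 (z=86.0): crowded=0.88 → w = 0.88
R2 (z=41.0): ¬few=1−0.28=0.72, high=0.33, hot=0.81; AND[max(0, a+b−1)] → w = 0.00
R3 (z=6.9): low=0.15, crowded=0.88; AND[max(0, a+b−1)] → w = 0.03
R4 (z=64.9): few=0.28, low=0.15; AND[max(0, a+b−1)] → w = 0.00
R5 (z=95.0): high=0.33, ¬cold=1−0.56=0.44; AND[max(0, a+b−1)] → w = 0.00
Weighted average = (0.88·86.0 + 0.00·41.0 + 0.03·6.9 + 0.00·64.9 + 0.00·95.0) / (0.88 + 0.00 + 0.03 + 0.00 + 0.00)
  = 75.8870 / 0.9100 = 83.39

83.39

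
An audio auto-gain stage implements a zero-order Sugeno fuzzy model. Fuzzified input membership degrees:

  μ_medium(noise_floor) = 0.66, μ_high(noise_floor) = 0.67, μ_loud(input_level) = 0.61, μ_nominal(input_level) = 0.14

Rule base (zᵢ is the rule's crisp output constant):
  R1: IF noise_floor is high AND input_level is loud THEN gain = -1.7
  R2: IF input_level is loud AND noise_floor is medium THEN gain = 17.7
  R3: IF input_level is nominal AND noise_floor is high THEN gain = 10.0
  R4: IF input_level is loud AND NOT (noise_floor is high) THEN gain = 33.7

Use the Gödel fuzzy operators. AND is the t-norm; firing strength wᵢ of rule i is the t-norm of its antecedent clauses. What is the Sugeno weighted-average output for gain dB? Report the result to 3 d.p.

13.184

R1 (z=-1.7): high=0.67, loud=0.61; AND[min(a, b)] → w = 0.61
R2 (z=17.7): loud=0.61, medium=0.66; AND[min(a, b)] → w = 0.61
R3 (z=10.0): nominal=0.14, high=0.67; AND[min(a, b)] → w = 0.14
R4 (z=33.7): loud=0.61, ¬high=1−0.67=0.33; AND[min(a, b)] → w = 0.33
Weighted average = (0.61·-1.7 + 0.61·17.7 + 0.14·10.0 + 0.33·33.7) / (0.61 + 0.61 + 0.14 + 0.33)
  = 22.2810 / 1.6900 = 13.184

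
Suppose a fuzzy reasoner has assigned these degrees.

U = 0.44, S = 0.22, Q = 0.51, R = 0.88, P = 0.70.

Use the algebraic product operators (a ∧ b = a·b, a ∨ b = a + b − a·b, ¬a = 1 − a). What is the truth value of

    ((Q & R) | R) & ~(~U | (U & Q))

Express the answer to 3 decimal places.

Q & R = a·b on (0.5100, 0.8800) = 0.4488
(Q & R) | R = a + b − a·b on (0.4488, 0.8800) = 0.9339
~U = 1 − 0.4400 = 0.5600
U & Q = a·b on (0.4400, 0.5100) = 0.2244
~U | (U & Q) = a + b − a·b on (0.5600, 0.2244) = 0.6587
~(~U | (U & Q)) = 1 − 0.6587 = 0.3413
((Q & R) | R) & ~(~U | (U & Q)) = a·b on (0.9339, 0.3413) = 0.3187

0.319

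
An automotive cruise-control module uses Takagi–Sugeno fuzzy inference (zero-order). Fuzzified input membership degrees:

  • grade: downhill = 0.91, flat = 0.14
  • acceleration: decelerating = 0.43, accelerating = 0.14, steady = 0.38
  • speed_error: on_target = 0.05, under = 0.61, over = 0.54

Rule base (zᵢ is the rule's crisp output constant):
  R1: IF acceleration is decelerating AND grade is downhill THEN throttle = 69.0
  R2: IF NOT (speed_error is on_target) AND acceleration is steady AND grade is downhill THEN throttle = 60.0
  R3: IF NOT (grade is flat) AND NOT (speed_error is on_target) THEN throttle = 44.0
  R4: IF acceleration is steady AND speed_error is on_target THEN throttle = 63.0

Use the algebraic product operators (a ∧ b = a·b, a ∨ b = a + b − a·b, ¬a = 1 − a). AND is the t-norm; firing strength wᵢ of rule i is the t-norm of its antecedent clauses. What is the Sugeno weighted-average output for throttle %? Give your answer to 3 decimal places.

R1 (z=69.0): decelerating=0.43, downhill=0.91; AND[a·b] → w = 0.3913
R2 (z=60.0): ¬on_target=1−0.05=0.95, steady=0.38, downhill=0.91; AND[a·b] → w = 0.3285
R3 (z=44.0): ¬flat=1−0.14=0.86, ¬on_target=1−0.05=0.95; AND[a·b] → w = 0.8170
R4 (z=63.0): steady=0.38, on_target=0.05; AND[a·b] → w = 0.0190
Weighted average = (0.3913·69.0 + 0.3285·60.0 + 0.8170·44.0 + 0.0190·63.0) / (0.3913 + 0.3285 + 0.8170 + 0.0190)
  = 83.8553 / 1.5558 = 53.898

53.898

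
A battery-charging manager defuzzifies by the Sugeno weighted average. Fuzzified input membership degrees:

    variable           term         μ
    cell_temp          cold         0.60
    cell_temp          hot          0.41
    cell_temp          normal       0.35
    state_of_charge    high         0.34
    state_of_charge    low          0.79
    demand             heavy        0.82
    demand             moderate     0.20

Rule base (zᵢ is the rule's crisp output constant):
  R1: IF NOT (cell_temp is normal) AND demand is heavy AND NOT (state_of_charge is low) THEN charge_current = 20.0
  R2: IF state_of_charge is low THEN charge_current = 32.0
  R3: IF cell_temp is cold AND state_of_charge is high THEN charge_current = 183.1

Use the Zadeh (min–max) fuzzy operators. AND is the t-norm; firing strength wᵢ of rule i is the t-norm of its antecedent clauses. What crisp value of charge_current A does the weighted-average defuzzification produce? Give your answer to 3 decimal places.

68.458

R1 (z=20.0): ¬normal=1−0.35=0.65, heavy=0.82, ¬low=1−0.79=0.21; AND[min(a, b)] → w = 0.21
R2 (z=32.0): low=0.79 → w = 0.79
R3 (z=183.1): cold=0.60, high=0.34; AND[min(a, b)] → w = 0.34
Weighted average = (0.21·20.0 + 0.79·32.0 + 0.34·183.1) / (0.21 + 0.79 + 0.34)
  = 91.7340 / 1.3400 = 68.458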